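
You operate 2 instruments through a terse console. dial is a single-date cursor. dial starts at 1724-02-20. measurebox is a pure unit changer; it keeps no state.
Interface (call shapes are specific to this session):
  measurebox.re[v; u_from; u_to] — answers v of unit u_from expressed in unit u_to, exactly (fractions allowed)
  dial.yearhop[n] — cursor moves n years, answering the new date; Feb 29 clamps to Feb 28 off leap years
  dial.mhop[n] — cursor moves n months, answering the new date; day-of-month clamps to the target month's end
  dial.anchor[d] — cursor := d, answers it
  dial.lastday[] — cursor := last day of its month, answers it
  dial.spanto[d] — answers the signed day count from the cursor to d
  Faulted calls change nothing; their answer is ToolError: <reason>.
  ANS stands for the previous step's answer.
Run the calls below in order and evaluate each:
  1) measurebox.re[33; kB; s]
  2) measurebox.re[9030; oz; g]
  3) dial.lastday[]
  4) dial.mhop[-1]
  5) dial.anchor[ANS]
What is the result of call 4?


! 1. re(v→33, u_from→kB, u_to→s) : ToolError: incompatible units
! 2. re(v→9030, u_from→oz, u_to→g) : 40959391011/160000
! 3. lastday() : 1724-02-29
! 4. mhop(n→-1) : 1724-01-29
! 5. anchor(d→ANS) : 1724-01-29

Answer: 1724-01-29


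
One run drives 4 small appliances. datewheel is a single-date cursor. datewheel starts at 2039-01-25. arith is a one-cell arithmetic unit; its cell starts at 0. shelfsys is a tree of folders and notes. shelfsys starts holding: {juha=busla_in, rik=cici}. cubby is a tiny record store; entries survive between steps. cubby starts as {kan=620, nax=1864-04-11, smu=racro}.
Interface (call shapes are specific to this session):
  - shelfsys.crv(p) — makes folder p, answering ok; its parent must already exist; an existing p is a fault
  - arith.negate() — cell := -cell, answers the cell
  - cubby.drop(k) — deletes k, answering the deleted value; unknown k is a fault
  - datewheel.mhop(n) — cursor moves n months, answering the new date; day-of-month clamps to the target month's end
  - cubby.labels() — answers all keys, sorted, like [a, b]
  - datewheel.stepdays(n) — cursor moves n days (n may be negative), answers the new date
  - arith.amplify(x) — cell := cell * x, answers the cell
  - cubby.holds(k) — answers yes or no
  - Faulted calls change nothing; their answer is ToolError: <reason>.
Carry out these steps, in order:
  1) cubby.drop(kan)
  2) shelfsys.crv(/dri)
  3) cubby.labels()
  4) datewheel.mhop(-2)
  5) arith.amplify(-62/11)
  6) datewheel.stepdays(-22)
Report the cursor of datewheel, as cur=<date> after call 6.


# 1. cubby.drop(k=kan) ~> 620
# 2. shelfsys.crv(p=/dri) ~> ok
# 3. cubby.labels() ~> [nax, smu]
# 4. datewheel.mhop(n=-2) ~> 2038-11-25
# 5. arith.amplify(x=-62/11) ~> 0
# 6. datewheel.stepdays(n=-22) ~> 2038-11-03

Answer: cur=2038-11-03


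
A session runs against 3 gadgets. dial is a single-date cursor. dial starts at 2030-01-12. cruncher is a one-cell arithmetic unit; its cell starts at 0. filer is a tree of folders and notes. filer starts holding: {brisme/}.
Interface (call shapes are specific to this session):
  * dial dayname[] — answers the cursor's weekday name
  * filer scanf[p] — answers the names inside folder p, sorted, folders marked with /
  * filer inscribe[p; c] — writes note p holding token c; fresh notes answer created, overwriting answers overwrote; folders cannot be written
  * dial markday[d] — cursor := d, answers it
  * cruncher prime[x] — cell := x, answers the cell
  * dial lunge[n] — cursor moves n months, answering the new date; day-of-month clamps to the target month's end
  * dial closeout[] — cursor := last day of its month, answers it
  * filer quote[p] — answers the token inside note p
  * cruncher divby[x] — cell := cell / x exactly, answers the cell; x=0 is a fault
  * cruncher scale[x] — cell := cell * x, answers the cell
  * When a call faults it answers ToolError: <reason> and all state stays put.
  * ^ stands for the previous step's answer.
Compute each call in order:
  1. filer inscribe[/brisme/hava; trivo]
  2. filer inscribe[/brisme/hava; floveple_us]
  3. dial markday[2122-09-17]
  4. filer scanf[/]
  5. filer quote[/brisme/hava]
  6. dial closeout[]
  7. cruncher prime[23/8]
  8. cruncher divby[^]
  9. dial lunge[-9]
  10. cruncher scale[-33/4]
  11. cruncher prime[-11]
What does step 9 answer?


>> filer inscribe(p='/brisme/hava', c='trivo')
<< created
>> filer inscribe(p='/brisme/hava', c='floveple_us')
<< overwrote
>> dial markday(d='2122-09-17')
<< 2122-09-17
>> filer scanf(p='/')
<< [brisme/]
>> filer quote(p='/brisme/hava')
<< floveple_us
>> dial closeout()
<< 2122-09-30
>> cruncher prime(x='23/8')
<< 23/8
>> cruncher divby(x='^')
<< 1
>> dial lunge(n='-9')
<< 2121-12-30
>> cruncher scale(x='-33/4')
<< -33/4
>> cruncher prime(x='-11')
<< -11

Answer: 2121-12-30


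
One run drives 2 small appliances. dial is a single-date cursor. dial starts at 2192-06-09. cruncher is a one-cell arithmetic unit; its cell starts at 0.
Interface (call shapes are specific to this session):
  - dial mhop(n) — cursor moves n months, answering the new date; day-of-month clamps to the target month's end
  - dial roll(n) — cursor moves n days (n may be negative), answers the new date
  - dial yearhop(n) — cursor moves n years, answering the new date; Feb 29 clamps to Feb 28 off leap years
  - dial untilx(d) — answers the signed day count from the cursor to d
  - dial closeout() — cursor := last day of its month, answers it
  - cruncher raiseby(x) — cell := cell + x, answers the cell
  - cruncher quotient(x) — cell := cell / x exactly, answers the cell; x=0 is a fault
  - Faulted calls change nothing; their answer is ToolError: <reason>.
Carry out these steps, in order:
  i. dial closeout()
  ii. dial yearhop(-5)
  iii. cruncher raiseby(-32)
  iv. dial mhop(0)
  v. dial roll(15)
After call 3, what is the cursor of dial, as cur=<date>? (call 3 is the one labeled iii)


Answer: cur=2187-06-30

Derivation:
Invoking dial closeout(), and observe 2192-06-30.
Invoking dial yearhop(n: -5), yielding 2187-06-30.
I run cruncher raiseby(x: -32), — result: -32.
Now I run dial mhop(n: 0), → 2187-06-30.
I try dial roll(n: 15), and see 2187-07-15.


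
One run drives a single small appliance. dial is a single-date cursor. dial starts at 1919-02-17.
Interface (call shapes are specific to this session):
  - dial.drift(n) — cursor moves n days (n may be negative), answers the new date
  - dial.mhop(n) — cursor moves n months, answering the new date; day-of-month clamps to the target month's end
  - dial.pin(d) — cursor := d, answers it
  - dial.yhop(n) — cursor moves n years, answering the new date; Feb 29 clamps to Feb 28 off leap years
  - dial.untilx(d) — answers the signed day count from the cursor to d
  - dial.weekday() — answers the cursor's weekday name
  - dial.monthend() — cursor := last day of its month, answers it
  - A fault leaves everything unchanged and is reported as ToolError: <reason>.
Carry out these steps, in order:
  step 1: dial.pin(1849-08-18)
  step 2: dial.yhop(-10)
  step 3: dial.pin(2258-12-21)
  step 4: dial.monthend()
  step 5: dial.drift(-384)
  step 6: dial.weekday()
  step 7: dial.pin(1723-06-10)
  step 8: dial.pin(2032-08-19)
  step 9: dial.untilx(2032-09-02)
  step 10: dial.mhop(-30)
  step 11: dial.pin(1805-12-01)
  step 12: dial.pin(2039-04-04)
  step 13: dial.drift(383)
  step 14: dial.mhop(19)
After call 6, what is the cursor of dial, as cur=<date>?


Answer: cur=2257-12-12

Derivation:
# dial.pin(d=1849-08-18) : 1849-08-18
# dial.yhop(n=-10) : 1839-08-18
# dial.pin(d=2258-12-21) : 2258-12-21
# dial.monthend() : 2258-12-31
# dial.drift(n=-384) : 2257-12-12
# dial.weekday() : Saturday
# dial.pin(d=1723-06-10) : 1723-06-10
# dial.pin(d=2032-08-19) : 2032-08-19
# dial.untilx(d=2032-09-02) : 14
# dial.mhop(n=-30) : 2030-02-19
# dial.pin(d=1805-12-01) : 1805-12-01
# dial.pin(d=2039-04-04) : 2039-04-04
# dial.drift(n=383) : 2040-04-21
# dial.mhop(n=19) : 2041-11-21


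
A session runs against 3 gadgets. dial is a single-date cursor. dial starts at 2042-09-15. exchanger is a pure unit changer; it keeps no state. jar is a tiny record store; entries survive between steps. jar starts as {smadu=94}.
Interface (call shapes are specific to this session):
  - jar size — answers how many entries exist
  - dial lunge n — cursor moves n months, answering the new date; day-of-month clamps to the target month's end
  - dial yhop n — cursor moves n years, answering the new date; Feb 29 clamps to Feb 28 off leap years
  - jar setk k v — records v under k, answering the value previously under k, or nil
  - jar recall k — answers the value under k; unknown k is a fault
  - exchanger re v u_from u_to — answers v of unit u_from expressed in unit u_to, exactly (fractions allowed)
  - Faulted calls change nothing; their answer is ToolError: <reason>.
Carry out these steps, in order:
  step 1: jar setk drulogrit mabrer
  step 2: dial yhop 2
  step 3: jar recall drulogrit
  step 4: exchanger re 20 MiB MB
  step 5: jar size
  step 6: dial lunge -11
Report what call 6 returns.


Answer: 2043-10-15

Derivation:
-> jar setk(drulogrit, mabrer)
<- nil
-> dial yhop(2)
<- 2044-09-15
-> jar recall(drulogrit)
<- mabrer
-> exchanger re(20, MiB, MB)
<- 65536/3125
-> jar size()
<- 2
-> dial lunge(-11)
<- 2043-10-15


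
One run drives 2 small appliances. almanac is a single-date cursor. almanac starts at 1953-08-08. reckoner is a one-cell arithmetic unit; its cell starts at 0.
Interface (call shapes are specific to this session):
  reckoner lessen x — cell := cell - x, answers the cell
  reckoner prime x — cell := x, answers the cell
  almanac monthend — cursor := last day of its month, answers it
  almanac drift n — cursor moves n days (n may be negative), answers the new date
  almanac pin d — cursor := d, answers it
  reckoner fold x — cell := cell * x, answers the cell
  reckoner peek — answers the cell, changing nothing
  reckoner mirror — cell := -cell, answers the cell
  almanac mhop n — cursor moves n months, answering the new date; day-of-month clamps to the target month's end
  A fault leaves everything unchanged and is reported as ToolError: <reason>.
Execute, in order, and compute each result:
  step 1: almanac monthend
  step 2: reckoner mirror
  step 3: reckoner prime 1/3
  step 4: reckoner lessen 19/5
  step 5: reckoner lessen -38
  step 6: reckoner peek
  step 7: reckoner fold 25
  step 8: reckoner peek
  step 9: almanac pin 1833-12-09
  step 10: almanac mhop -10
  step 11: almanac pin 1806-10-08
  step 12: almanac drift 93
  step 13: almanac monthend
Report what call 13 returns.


Answer: 1807-01-31

Derivation:
! almanac monthend() => 1953-08-31
! reckoner mirror() => 0
! reckoner prime(1/3) => 1/3
! reckoner lessen(19/5) => -52/15
! reckoner lessen(-38) => 518/15
! reckoner peek() => 518/15
! reckoner fold(25) => 2590/3
! reckoner peek() => 2590/3
! almanac pin(1833-12-09) => 1833-12-09
! almanac mhop(-10) => 1833-02-09
! almanac pin(1806-10-08) => 1806-10-08
! almanac drift(93) => 1807-01-09
! almanac monthend() => 1807-01-31


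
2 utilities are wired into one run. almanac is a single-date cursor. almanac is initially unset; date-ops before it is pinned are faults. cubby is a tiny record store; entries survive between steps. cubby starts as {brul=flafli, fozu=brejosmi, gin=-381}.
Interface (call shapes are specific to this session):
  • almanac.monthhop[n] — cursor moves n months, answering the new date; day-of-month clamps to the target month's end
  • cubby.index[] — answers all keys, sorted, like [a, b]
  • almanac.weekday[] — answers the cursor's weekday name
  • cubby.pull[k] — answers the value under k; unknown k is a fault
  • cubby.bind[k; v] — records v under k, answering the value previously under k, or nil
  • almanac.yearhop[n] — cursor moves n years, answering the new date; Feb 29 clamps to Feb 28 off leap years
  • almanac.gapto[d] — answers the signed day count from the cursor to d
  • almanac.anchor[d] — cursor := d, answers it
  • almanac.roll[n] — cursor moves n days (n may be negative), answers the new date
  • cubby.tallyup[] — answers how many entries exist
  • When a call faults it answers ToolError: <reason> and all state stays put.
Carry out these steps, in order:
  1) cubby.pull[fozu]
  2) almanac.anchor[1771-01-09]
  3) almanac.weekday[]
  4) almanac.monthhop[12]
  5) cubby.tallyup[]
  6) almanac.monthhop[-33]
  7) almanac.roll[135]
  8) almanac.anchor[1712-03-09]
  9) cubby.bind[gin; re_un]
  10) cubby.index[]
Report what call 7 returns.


;; cubby.pull(fozu) : brejosmi
;; almanac.anchor(1771-01-09) : 1771-01-09
;; almanac.weekday() : Wednesday
;; almanac.monthhop(12) : 1772-01-09
;; cubby.tallyup() : 3
;; almanac.monthhop(-33) : 1769-04-09
;; almanac.roll(135) : 1769-08-22
;; almanac.anchor(1712-03-09) : 1712-03-09
;; cubby.bind(gin, re_un) : -381
;; cubby.index() : [brul, fozu, gin]

Answer: 1769-08-22


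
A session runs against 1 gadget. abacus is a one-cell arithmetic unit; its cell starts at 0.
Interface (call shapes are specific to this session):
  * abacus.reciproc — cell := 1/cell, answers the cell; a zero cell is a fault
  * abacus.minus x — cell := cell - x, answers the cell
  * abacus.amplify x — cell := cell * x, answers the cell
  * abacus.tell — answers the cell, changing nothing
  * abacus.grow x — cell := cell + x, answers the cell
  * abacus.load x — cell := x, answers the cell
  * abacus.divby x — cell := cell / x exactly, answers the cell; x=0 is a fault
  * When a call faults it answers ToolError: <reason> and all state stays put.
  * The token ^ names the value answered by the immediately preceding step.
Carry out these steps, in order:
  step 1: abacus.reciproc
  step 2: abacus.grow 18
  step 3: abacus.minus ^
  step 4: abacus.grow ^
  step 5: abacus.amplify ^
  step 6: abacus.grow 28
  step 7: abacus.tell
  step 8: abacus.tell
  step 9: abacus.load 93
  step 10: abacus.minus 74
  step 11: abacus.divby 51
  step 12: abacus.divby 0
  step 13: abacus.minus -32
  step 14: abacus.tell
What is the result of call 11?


Answer: 19/51

Derivation:
Act: abacus.reciproc[]
Obs: ToolError: reciprocal of zero
Act: abacus.grow[x='18']
Obs: 18
Act: abacus.minus[x='^']
Obs: 0
Act: abacus.grow[x='^']
Obs: 0
Act: abacus.amplify[x='^']
Obs: 0
Act: abacus.grow[x='28']
Obs: 28
Act: abacus.tell[]
Obs: 28
Act: abacus.tell[]
Obs: 28
Act: abacus.load[x='93']
Obs: 93
Act: abacus.minus[x='74']
Obs: 19
Act: abacus.divby[x='51']
Obs: 19/51
Act: abacus.divby[x='0']
Obs: ToolError: division by zero
Act: abacus.minus[x='-32']
Obs: 1651/51
Act: abacus.tell[]
Obs: 1651/51


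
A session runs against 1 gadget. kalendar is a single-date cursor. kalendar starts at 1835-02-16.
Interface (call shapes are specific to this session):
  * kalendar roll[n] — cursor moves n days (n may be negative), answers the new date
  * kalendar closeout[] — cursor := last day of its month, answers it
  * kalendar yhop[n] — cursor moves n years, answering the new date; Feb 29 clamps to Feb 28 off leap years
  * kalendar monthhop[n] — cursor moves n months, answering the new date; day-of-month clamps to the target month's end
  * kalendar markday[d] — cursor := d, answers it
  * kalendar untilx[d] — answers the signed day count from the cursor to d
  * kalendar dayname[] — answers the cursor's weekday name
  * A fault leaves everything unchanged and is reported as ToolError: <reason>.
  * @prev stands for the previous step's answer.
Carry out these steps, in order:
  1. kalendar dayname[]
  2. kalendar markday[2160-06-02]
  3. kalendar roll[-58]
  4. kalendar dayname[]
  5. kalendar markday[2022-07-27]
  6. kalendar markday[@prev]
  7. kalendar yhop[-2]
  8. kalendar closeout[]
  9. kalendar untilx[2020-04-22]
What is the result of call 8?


Next I call kalendar dayname(), and get Monday.
Invoking kalendar markday on d=2160-06-02, giving 2160-06-02.
Now I run kalendar roll on n=-58: 2160-04-05.
Next I call kalendar dayname(), giving Saturday.
Using kalendar markday on d=2022-07-27, giving 2022-07-27.
I invoke kalendar markday on d=@prev, giving 2022-07-27.
Calling kalendar yhop on n=-2, yielding 2020-07-27.
Using kalendar closeout, → 2020-07-31.
Now I run kalendar untilx on d=2020-04-22, and observe -100.

Answer: 2020-07-31


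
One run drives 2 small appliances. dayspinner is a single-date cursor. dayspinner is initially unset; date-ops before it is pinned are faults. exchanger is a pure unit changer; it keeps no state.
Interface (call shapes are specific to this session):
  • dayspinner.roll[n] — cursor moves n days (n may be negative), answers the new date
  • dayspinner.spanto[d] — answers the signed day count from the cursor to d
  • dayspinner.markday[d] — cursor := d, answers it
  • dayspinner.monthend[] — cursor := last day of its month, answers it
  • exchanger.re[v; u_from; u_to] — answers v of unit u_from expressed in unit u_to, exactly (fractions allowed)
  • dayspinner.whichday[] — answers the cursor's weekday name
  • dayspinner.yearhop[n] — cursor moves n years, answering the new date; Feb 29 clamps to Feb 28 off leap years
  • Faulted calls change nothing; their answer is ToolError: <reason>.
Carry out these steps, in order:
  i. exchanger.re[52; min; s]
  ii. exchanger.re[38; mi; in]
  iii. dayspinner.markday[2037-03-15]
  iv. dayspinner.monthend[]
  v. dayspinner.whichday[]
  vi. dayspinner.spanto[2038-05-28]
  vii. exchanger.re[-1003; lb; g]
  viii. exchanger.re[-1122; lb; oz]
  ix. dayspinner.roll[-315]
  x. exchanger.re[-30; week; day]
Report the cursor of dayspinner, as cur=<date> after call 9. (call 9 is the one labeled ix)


>>> re v=52 u_from=min u_to=s
[out] 3120
>>> re v=38 u_from=mi u_to=in
[out] 2407680
>>> markday d=2037-03-15
[out] 2037-03-15
>>> monthend
[out] 2037-03-31
>>> whichday
[out] Tuesday
>>> spanto d=2038-05-28
[out] 423
>>> re v=-1003 u_from=lb u_to=g
[out] -45495314711/100000
>>> re v=-1122 u_from=lb u_to=oz
[out] -17952
>>> roll n=-315
[out] 2036-05-20
>>> re v=-30 u_from=week u_to=day
[out] -210

Answer: cur=2036-05-20


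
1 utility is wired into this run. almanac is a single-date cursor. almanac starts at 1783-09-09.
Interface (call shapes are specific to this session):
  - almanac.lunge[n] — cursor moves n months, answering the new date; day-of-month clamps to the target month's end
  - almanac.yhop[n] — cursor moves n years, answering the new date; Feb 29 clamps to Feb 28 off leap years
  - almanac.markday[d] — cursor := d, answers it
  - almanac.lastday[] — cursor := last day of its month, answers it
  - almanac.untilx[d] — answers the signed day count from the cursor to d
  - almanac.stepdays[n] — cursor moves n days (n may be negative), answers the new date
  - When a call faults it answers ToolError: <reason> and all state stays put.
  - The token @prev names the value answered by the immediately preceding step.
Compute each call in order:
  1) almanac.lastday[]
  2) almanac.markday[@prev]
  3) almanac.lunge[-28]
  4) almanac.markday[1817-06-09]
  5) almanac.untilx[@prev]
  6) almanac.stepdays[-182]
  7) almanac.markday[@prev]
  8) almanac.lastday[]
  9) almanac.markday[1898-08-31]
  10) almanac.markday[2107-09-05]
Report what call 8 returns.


Answer: 1816-12-31

Derivation:
-> almanac.lastday()
<- 1783-09-30
-> almanac.markday(@prev)
<- 1783-09-30
-> almanac.lunge(-28)
<- 1781-05-30
-> almanac.markday(1817-06-09)
<- 1817-06-09
-> almanac.untilx(@prev)
<- 0
-> almanac.stepdays(-182)
<- 1816-12-09
-> almanac.markday(@prev)
<- 1816-12-09
-> almanac.lastday()
<- 1816-12-31
-> almanac.markday(1898-08-31)
<- 1898-08-31
-> almanac.markday(2107-09-05)
<- 2107-09-05


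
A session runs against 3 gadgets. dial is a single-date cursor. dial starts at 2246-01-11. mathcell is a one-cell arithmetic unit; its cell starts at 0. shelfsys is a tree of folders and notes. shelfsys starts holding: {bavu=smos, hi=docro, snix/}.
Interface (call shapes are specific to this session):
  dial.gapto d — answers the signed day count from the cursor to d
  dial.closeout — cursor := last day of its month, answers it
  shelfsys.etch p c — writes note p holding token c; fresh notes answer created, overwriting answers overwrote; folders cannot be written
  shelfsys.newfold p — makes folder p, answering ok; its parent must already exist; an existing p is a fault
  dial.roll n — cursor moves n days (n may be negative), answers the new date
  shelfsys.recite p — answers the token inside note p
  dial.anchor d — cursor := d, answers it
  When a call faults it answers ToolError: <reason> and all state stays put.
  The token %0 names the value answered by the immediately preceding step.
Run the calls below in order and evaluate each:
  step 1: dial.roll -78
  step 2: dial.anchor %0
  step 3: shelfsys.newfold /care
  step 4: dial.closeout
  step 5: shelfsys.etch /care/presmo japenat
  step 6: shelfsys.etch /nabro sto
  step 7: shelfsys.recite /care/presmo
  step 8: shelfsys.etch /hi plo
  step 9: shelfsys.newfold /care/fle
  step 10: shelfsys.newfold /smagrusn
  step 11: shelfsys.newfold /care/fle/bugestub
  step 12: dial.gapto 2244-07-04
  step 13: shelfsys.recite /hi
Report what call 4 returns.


I call dial.roll(n='-78'), and get 2245-10-25.
I try dial.anchor(d='%0'), giving 2245-10-25.
I run shelfsys.newfold(p='/care'), and see ok.
I invoke dial.closeout(), and see 2245-10-31.
I run shelfsys.etch(p='/care/presmo', c='japenat'), giving created.
Calling shelfsys.etch(p='/nabro', c='sto'), and see created.
I invoke shelfsys.recite(p='/care/presmo'), which returns japenat.
I try shelfsys.etch(p='/hi', c='plo'), which returns overwrote.
Then shelfsys.newfold(p='/care/fle'), and get ok.
I call shelfsys.newfold(p='/smagrusn'), and see ok.
Next I call shelfsys.newfold(p='/care/fle/bugestub'), — result: ok.
I call dial.gapto(d='2244-07-04'), and observe -484.
I try shelfsys.recite(p='/hi'), giving plo.

Answer: 2245-10-31


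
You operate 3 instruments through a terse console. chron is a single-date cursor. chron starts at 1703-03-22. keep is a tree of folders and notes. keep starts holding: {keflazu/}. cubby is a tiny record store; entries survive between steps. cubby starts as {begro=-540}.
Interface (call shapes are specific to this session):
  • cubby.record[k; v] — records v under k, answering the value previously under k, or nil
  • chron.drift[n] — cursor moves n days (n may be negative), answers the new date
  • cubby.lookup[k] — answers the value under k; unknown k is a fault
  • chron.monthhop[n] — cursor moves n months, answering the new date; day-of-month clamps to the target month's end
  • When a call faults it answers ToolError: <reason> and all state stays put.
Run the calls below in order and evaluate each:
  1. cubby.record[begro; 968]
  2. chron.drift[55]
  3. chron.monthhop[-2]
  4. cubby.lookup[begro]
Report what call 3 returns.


Answer: 1703-03-16

Derivation:
[in] record k→begro v→968
  -540
[in] drift n→55
  1703-05-16
[in] monthhop n→-2
  1703-03-16
[in] lookup k→begro
  968


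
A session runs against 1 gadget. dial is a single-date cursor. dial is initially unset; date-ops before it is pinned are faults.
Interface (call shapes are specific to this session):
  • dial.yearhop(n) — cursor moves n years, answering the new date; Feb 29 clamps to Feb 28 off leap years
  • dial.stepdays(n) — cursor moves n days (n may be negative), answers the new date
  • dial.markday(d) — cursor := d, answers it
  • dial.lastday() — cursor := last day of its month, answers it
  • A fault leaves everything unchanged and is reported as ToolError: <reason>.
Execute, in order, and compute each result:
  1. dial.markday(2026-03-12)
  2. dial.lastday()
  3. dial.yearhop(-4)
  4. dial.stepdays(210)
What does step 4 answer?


Answer: 2022-10-27

Derivation:
==> dial.markday(d=2026-03-12)
<== 2026-03-12
==> dial.lastday()
<== 2026-03-31
==> dial.yearhop(n=-4)
<== 2022-03-31
==> dial.stepdays(n=210)
<== 2022-10-27


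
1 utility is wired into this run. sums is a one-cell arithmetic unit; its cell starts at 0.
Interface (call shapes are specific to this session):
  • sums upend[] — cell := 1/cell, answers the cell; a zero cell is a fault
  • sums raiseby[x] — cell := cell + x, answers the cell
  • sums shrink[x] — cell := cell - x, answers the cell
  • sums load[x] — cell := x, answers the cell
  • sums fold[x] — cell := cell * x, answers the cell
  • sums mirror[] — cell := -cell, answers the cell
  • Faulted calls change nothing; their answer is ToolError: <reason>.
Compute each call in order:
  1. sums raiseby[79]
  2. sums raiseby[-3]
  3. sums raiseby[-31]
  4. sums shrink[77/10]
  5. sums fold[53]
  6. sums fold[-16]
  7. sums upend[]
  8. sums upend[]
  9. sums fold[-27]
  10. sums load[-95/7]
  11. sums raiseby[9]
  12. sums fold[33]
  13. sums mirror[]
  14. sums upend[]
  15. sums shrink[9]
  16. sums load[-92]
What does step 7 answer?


==> sums raiseby(x: 79)
<== 79
==> sums raiseby(x: -3)
<== 76
==> sums raiseby(x: -31)
<== 45
==> sums shrink(x: 77/10)
<== 373/10
==> sums fold(x: 53)
<== 19769/10
==> sums fold(x: -16)
<== -158152/5
==> sums upend()
<== -5/158152
==> sums upend()
<== -158152/5
==> sums fold(x: -27)
<== 4270104/5
==> sums load(x: -95/7)
<== -95/7
==> sums raiseby(x: 9)
<== -32/7
==> sums fold(x: 33)
<== -1056/7
==> sums mirror()
<== 1056/7
==> sums upend()
<== 7/1056
==> sums shrink(x: 9)
<== -9497/1056
==> sums load(x: -92)
<== -92

Answer: -5/158152


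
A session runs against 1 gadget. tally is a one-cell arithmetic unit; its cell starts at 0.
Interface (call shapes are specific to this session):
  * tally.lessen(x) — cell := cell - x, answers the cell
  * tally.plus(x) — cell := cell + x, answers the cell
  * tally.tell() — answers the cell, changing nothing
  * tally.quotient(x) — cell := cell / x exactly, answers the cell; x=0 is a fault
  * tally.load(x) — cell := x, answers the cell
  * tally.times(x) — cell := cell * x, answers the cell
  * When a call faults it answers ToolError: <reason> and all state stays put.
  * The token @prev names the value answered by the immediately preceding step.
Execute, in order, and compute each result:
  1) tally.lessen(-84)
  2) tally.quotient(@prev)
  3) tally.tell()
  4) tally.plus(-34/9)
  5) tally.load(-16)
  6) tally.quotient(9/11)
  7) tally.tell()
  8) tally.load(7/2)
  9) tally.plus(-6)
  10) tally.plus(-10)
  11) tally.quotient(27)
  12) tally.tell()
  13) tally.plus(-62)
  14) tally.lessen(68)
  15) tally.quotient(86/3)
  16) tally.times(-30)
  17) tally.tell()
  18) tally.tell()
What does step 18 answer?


Answer: 35225/258

Derivation:
CALL lessen[x: -84]
RET  84
CALL quotient[x: @prev]
RET  1
CALL tell[]
RET  1
CALL plus[x: -34/9]
RET  -25/9
CALL load[x: -16]
RET  -16
CALL quotient[x: 9/11]
RET  -176/9
CALL tell[]
RET  -176/9
CALL load[x: 7/2]
RET  7/2
CALL plus[x: -6]
RET  -5/2
CALL plus[x: -10]
RET  -25/2
CALL quotient[x: 27]
RET  -25/54
CALL tell[]
RET  -25/54
CALL plus[x: -62]
RET  -3373/54
CALL lessen[x: 68]
RET  -7045/54
CALL quotient[x: 86/3]
RET  -7045/1548
CALL times[x: -30]
RET  35225/258
CALL tell[]
RET  35225/258
CALL tell[]
RET  35225/258


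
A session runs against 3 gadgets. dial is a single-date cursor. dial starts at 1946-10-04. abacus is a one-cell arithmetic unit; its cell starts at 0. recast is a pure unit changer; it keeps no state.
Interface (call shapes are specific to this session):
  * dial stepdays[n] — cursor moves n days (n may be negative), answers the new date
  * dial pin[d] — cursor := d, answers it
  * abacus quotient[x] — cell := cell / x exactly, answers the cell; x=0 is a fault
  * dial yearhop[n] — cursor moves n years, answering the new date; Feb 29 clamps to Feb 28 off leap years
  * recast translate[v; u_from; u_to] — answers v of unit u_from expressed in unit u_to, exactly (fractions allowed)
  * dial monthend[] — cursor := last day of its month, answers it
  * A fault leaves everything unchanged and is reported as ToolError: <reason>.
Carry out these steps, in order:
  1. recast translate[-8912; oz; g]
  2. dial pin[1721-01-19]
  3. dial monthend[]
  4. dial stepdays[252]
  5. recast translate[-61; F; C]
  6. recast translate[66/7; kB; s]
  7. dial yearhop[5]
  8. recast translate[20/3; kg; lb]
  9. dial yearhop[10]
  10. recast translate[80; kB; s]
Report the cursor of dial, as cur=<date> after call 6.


Answer: cur=1721-10-10

Derivation:
~$ recast translate v='-8912' u_from='oz' u_to='g'
[out] -25265095009/100000
~$ dial pin d='1721-01-19'
[out] 1721-01-19
~$ dial monthend
[out] 1721-01-31
~$ dial stepdays n='252'
[out] 1721-10-10
~$ recast translate v='-61' u_from='F' u_to='C'
[out] -155/3
~$ recast translate v='66/7' u_from='kB' u_to='s'
[out] ToolError: incompatible units
~$ dial yearhop n='5'
[out] 1726-10-10
~$ recast translate v='20/3' u_from='kg' u_to='lb'
[out] 2000000000/136077711
~$ dial yearhop n='10'
[out] 1736-10-10
~$ recast translate v='80' u_from='kB' u_to='s'
[out] ToolError: incompatible units


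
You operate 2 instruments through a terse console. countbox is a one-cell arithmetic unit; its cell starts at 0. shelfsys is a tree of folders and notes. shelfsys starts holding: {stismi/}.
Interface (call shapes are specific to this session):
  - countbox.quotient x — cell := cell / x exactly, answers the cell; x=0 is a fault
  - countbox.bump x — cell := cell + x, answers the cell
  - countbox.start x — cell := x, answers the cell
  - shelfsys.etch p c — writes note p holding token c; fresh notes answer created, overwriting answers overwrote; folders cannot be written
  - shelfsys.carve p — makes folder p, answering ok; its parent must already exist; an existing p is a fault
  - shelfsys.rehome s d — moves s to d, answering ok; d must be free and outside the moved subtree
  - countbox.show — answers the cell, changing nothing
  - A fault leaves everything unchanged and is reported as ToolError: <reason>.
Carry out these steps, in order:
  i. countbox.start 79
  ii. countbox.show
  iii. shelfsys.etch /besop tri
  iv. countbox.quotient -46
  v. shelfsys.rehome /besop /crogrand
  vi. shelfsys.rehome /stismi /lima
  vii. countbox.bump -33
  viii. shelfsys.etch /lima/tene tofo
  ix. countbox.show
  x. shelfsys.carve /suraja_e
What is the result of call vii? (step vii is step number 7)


;; countbox.start(x=79) == 79
;; countbox.show() == 79
;; shelfsys.etch(p=/besop, c=tri) == created
;; countbox.quotient(x=-46) == -79/46
;; shelfsys.rehome(s=/besop, d=/crogrand) == ok
;; shelfsys.rehome(s=/stismi, d=/lima) == ok
;; countbox.bump(x=-33) == -1597/46
;; shelfsys.etch(p=/lima/tene, c=tofo) == created
;; countbox.show() == -1597/46
;; shelfsys.carve(p=/suraja_e) == ok

Answer: -1597/46


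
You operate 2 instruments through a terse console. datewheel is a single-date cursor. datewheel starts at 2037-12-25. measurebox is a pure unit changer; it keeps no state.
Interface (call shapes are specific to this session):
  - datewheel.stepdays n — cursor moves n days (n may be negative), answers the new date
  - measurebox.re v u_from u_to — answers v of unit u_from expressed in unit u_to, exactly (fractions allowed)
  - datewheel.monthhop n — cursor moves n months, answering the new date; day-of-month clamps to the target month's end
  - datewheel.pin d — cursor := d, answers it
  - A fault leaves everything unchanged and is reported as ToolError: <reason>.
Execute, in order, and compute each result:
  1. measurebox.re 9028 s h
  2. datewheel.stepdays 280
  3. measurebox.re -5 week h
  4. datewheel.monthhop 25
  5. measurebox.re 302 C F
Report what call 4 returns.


Answer: 2040-11-01

Derivation:
I call measurebox.re with v='9028', u_from='s', u_to='h', and see 2257/900.
I try datewheel.stepdays with n='280', and see 2038-10-01.
Invoking measurebox.re with v='-5', u_from='week', u_to='h', and observe -840.
I use datewheel.monthhop with n='25', giving 2040-11-01.
Using measurebox.re with v='302', u_from='C', u_to='F', → 2878/5.


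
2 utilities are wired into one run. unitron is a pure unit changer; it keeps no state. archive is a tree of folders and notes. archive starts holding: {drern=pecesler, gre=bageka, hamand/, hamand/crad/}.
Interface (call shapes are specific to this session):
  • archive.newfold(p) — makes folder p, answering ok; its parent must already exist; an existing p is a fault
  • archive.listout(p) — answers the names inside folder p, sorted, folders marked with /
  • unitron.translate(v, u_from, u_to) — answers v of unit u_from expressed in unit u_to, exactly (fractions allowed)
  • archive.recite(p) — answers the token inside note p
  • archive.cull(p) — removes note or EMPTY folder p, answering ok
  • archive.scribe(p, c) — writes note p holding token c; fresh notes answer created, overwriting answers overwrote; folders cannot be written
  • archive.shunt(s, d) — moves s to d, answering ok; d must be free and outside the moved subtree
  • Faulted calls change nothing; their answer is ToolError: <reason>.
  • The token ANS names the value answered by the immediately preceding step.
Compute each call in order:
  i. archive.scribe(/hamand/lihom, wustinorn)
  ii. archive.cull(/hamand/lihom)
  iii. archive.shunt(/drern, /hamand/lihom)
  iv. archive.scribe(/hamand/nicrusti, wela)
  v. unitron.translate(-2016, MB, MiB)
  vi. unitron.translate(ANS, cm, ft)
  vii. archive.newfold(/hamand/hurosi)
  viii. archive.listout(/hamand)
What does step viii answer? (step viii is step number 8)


Answer: [crad/, hurosi/, lihom, nicrusti]

Derivation:
Do: archive.scribe[p=/hamand/lihom; c=wustinorn]
See: created
Do: archive.cull[p=/hamand/lihom]
See: ok
Do: archive.shunt[s=/drern; d=/hamand/lihom]
See: ok
Do: archive.scribe[p=/hamand/nicrusti; c=wela]
See: created
Do: unitron.translate[v=-2016; u_from=MB; u_to=MiB]
See: -984375/512
Do: unitron.translate[v=ANS; u_from=cm; u_to=ft]
See: -8203125/130048
Do: archive.newfold[p=/hamand/hurosi]
See: ok
Do: archive.listout[p=/hamand]
See: [crad/, hurosi/, lihom, nicrusti]


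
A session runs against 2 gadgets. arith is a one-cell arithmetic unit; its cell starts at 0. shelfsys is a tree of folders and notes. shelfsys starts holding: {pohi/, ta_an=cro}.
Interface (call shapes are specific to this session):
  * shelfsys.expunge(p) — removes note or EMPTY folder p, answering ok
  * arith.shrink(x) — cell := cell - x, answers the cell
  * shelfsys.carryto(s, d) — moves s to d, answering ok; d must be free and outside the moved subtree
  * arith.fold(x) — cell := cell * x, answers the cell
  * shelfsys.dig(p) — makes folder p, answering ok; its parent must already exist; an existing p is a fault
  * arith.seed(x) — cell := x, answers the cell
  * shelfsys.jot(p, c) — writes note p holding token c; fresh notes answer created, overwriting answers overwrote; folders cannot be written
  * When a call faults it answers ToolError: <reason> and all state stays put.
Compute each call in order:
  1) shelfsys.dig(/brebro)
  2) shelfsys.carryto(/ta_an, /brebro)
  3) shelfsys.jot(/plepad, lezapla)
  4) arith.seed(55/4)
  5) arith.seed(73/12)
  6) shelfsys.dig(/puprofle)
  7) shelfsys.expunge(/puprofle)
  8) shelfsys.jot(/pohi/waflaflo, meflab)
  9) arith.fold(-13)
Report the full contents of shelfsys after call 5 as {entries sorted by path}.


> dig p: /brebro
= ok
> carryto s: /ta_an d: /brebro
= ToolError: exists
> jot p: /plepad c: lezapla
= created
> seed x: 55/4
= 55/4
> seed x: 73/12
= 73/12
> dig p: /puprofle
= ok
> expunge p: /puprofle
= ok
> jot p: /pohi/waflaflo c: meflab
= created
> fold x: -13
= -949/12

Answer: {brebro/, plepad=lezapla, pohi/, ta_an=cro}


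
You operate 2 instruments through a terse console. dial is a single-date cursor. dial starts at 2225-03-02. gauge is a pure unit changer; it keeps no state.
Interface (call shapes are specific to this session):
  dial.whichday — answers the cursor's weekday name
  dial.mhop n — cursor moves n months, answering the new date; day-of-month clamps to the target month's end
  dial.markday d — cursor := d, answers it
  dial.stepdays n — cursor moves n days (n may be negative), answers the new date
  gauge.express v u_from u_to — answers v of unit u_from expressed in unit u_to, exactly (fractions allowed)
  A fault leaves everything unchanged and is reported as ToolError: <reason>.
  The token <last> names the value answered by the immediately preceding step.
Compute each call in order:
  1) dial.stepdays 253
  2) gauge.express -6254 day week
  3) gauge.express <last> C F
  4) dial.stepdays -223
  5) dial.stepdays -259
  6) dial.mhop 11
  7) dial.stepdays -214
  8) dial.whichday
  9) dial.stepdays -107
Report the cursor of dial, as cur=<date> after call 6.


Act: dial.stepdays[n=253]
Obs: 2225-11-10
Act: gauge.express[v=-6254; u_from=day; u_to=week]
Obs: -6254/7
Act: gauge.express[v=<last>; u_from=C; u_to=F]
Obs: -55166/35
Act: dial.stepdays[n=-223]
Obs: 2225-04-01
Act: dial.stepdays[n=-259]
Obs: 2224-07-16
Act: dial.mhop[n=11]
Obs: 2225-06-16
Act: dial.stepdays[n=-214]
Obs: 2224-11-14
Act: dial.whichday[]
Obs: Sunday
Act: dial.stepdays[n=-107]
Obs: 2224-07-30

Answer: cur=2225-06-16


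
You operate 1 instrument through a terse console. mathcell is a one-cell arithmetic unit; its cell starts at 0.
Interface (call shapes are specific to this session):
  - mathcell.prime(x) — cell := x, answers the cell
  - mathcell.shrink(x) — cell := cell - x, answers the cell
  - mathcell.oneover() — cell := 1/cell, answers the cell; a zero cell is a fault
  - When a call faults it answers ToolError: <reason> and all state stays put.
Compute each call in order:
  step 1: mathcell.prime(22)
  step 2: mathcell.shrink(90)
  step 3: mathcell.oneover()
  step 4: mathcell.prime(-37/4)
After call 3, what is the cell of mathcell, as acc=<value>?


Answer: acc=-1/68

Derivation:
Next I call mathcell.prime with x→22, giving 22.
Then mathcell.shrink with x→90, and observe -68.
Invoking mathcell.oneover(), and observe -1/68.
Calling mathcell.prime with x→-37/4, giving -37/4.


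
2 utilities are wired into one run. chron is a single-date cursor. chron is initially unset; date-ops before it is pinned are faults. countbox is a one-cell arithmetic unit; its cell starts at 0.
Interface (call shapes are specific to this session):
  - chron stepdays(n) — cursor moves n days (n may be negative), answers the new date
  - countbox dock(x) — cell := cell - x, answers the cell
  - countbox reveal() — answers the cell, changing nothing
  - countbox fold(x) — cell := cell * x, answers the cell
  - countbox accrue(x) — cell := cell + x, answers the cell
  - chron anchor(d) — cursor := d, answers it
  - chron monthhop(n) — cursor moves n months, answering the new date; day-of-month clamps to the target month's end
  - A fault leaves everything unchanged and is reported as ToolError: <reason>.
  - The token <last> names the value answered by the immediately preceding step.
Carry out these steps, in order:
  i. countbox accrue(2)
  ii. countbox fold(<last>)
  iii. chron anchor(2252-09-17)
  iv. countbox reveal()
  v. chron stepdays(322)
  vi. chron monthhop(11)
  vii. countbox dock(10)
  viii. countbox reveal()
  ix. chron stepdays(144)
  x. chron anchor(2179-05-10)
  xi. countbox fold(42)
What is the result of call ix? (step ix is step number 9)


Answer: 2254-11-26

Derivation:
~$ countbox accrue x→2
:: 2
~$ countbox fold x→<last>
:: 4
~$ chron anchor d→2252-09-17
:: 2252-09-17
~$ countbox reveal
:: 4
~$ chron stepdays n→322
:: 2253-08-05
~$ chron monthhop n→11
:: 2254-07-05
~$ countbox dock x→10
:: -6
~$ countbox reveal
:: -6
~$ chron stepdays n→144
:: 2254-11-26
~$ chron anchor d→2179-05-10
:: 2179-05-10
~$ countbox fold x→42
:: -252


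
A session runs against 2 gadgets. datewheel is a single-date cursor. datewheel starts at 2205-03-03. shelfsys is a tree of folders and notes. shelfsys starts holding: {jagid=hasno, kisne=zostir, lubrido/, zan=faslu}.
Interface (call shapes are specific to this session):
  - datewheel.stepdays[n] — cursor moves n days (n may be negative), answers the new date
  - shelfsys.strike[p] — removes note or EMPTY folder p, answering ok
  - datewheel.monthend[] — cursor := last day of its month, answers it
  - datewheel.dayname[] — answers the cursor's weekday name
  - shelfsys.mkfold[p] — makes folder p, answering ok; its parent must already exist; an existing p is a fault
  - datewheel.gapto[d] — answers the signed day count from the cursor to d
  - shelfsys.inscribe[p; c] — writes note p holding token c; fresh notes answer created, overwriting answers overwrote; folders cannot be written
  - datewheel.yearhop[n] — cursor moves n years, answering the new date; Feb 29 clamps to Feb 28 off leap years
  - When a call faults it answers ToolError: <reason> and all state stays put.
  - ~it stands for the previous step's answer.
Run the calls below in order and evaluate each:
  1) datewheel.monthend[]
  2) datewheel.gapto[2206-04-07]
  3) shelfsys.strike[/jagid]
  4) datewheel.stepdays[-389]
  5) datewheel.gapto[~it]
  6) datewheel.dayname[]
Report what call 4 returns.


;; 1. monthend() ~> 2205-03-31
;; 2. gapto(2206-04-07) ~> 372
;; 3. strike(/jagid) ~> ok
;; 4. stepdays(-389) ~> 2204-03-07
;; 5. gapto(~it) ~> 0
;; 6. dayname() ~> Wednesday

Answer: 2204-03-07
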